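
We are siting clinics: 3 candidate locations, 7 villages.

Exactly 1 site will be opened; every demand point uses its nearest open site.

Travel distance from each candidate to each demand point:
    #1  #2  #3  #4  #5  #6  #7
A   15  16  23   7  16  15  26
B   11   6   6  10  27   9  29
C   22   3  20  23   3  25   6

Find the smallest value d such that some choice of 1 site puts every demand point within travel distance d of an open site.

25

Open {C}.
  Farthest demand point is #6 at travel distance 25 (to C); all others are ≤ 25.
With {A} the worst case is 26.
With {B} the worst case is 29.
No size-1 selection achieves below 25.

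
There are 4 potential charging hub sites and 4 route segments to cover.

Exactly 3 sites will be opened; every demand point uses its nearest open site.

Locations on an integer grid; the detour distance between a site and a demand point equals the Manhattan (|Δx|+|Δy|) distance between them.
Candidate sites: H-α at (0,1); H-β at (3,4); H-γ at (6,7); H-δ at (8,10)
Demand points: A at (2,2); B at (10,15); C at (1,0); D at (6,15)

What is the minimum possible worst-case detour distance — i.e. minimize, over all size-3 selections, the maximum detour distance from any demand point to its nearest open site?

Open {H-α, H-β, H-δ}.
  Farthest demand point is B at detour distance 7 (to H-δ); all others are ≤ 7.
With {H-α, H-γ, H-δ} the worst case is 7.
With {H-β, H-γ, H-δ} the worst case is 7.
No size-3 selection achieves below 7.

7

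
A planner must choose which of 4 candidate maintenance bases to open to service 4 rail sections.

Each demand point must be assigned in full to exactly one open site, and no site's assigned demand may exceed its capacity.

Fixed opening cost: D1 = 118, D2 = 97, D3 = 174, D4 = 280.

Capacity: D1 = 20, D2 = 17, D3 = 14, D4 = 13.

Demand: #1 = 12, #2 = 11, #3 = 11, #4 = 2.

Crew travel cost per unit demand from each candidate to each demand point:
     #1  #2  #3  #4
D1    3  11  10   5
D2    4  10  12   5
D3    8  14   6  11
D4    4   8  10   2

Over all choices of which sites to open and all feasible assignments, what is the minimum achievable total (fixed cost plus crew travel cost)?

611

Open {D1, D2, D3}; cheapest assignment that respects the capacities:
  D1 (cap 20, load 14): #1, #4 — cost 12×3 + 2×5 = 46
  D2 (cap 17, load 11): #2 — cost 11×10 = 110
  D3 (cap 14, load 11): #3 — cost 11×6 = 66
  Shipping 222, fixed 389 → total 611.
  Any other capacity-feasible assignment to {D1, D2, D3} ships for at least 222.
Compare {D1, D2, D4}: its best feasible assignment gives total 745.
Compare {D2, D3, D4}: its best feasible assignment gives total 757.
Every other set of open sites that can feasibly serve all demand totals ≥ 745 even under its best assignment. Minimum: 611.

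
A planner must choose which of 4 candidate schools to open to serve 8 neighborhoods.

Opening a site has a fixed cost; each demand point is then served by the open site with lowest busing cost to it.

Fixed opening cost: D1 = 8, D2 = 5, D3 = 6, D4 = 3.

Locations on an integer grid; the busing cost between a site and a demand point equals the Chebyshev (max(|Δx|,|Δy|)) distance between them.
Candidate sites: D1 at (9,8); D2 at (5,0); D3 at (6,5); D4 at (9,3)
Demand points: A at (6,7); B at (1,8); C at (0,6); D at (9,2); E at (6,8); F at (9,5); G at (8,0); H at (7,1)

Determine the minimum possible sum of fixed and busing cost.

Open {D3, D4}: assign each demand point to its cheapest open site.
  A→D3 2, B→D3 5, C→D3 6, D→D4 1, E→D3 3, F→D4 2, G→D4 3, H→D4 2
  busing cost 24, fixed 9 → total 33.
Compare {D3}: busing cost 31 + fixed 6 = 37.
Compare {D4}: busing cost 34 + fixed 3 = 37.
Compare {D2, D3}: busing cost 27 + fixed 11 = 38.
All other subsets cost ≥ 37. Minimum total cost: 33.

33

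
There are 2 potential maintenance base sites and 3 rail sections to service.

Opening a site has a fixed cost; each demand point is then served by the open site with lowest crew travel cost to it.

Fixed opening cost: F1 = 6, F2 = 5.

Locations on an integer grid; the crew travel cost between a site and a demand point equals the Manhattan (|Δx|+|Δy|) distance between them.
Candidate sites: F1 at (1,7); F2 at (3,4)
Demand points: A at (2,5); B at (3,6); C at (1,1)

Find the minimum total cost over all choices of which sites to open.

Open {F2}: assign each demand point to its cheapest open site.
  A→F2 2, B→F2 2, C→F2 5
  crew travel cost 9, fixed 5 → total 14.
Compare {F1}: crew travel cost 12 + fixed 6 = 18.
Compare {F1, F2}: crew travel cost 9 + fixed 11 = 20.

14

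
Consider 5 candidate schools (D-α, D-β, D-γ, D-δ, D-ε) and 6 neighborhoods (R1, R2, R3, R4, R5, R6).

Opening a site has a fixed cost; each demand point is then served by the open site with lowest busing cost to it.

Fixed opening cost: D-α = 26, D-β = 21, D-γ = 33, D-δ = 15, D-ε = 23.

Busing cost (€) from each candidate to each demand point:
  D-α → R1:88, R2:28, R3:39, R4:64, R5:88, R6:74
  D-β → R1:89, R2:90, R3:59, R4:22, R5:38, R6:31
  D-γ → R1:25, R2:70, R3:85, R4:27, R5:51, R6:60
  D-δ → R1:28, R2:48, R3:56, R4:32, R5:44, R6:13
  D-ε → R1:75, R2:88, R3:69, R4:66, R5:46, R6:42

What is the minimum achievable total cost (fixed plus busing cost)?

225

Open {D-α, D-δ}: assign each demand point to its cheapest open site.
  R1→D-δ 28, R2→D-α 28, R3→D-α 39, R4→D-δ 32, R5→D-δ 44, R6→D-δ 13
  busing cost 184, fixed 41 → total 225.
Compare {D-α, D-β, D-δ}: busing cost 168 + fixed 62 = 230.
Compare {D-δ}: busing cost 221 + fixed 15 = 236.
Compare {D-β, D-δ}: busing cost 205 + fixed 36 = 241.
All other subsets cost ≥ 230. Minimum total cost: 225.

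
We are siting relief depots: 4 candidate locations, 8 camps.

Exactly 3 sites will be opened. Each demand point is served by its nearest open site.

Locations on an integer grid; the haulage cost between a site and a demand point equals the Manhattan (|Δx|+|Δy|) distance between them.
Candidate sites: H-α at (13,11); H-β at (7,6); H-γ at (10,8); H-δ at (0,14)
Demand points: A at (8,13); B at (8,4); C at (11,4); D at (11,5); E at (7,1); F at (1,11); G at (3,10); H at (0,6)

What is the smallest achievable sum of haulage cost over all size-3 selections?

Open {H-β, H-γ, H-δ}.
  A→H-γ 7, B→H-β 3, C→H-γ 5, D→H-γ 4, E→H-β 5, F→H-δ 4, G→H-δ 7, H→H-β 7  ⇒ total 42.
Compare {H-α, H-β, H-δ}: total 44.
Compare {H-α, H-β, H-γ}: total 50.
No size-3 selection does better; minimum is 42.

42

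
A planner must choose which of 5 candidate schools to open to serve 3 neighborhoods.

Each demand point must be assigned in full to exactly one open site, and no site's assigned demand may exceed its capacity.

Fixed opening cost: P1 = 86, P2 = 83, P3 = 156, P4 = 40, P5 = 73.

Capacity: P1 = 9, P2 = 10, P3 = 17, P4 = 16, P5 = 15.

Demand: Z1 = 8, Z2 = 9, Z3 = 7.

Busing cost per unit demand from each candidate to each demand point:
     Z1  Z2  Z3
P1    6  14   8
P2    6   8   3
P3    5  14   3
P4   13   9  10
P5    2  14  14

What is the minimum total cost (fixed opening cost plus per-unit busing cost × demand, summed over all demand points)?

Open {P4, P5}; cheapest assignment that respects the capacities:
  P4 (cap 16, load 16): Z2, Z3 — cost 9×9 + 7×10 = 151
  P5 (cap 15, load 8): Z1 — cost 8×2 = 16
  Shipping 167, fixed 113 → total 280.
  Any other capacity-feasible assignment to {P4, P5} ships for at least 167.
Compare {P2, P4, P5}: its best feasible assignment gives total 314.
Compare {P2, P4}: its best feasible assignment gives total 322.
Every other set of open sites that can feasibly serve all demand totals ≥ 314 even under its best assignment. Minimum: 280.

280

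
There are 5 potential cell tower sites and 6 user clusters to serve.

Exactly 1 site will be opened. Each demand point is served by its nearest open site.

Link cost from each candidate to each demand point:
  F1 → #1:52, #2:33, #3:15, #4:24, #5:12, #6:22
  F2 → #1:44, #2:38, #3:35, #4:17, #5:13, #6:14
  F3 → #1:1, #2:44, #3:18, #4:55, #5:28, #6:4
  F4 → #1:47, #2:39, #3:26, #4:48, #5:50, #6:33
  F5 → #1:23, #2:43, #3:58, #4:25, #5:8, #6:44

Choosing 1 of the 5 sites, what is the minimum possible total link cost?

Open {F3}.
  #1→F3 1, #2→F3 44, #3→F3 18, #4→F3 55, #5→F3 28, #6→F3 4  ⇒ total 150.
Compare {F1}: total 158.
Compare {F2}: total 161.
No size-1 selection does better; minimum is 150.

150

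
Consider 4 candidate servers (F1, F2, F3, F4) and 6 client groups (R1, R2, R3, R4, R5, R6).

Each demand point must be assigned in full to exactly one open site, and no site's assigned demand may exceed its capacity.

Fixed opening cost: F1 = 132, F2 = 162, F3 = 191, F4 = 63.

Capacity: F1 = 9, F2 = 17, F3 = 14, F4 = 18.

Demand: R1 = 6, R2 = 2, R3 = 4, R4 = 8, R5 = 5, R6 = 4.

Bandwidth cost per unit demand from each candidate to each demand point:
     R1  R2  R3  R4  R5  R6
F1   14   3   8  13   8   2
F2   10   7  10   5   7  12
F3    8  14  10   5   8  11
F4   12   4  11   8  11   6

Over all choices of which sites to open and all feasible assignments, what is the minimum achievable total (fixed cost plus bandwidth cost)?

Open {F2, F4}; cheapest assignment that respects the capacities:
  F2 (cap 17, load 17): R3, R4, R5 — cost 4×10 + 8×5 + 5×7 = 115
  F4 (cap 18, load 12): R1, R2, R6 — cost 6×12 + 2×4 + 4×6 = 104
  Shipping 219, fixed 225 → total 444.
  Any other capacity-feasible assignment to {F2, F4} ships for at least 219.
Compare {F3, F4}: its best feasible assignment gives total 473.
Compare {F1, F2, F4}: its best feasible assignment gives total 552.
Every other set of open sites that can feasibly serve all demand totals ≥ 473 even under its best assignment. Minimum: 444.

444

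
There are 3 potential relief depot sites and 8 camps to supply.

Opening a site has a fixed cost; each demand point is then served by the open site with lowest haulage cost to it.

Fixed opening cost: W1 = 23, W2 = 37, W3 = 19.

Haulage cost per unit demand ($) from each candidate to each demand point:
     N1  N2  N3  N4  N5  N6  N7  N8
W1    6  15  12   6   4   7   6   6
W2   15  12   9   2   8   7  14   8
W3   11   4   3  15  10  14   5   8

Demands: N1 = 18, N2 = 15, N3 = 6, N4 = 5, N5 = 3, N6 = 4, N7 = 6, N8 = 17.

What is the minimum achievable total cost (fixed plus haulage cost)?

430

Open {W1, W3}: assign each demand point to its cheapest open site.
  N1→W1 18×6=108, N2→W3 15×4=60, N3→W3 6×3=18, N4→W1 5×6=30, N5→W1 3×4=12, N6→W1 4×7=28, N7→W3 6×5=30, N8→W1 17×6=102
  haulage cost 388, fixed 42 → total 430.
Compare {W1, W2, W3}: haulage cost 368 + fixed 79 = 447.
Compare {W2, W3}: haulage cost 504 + fixed 56 = 560.
Compare {W1, W2}: haulage cost 530 + fixed 60 = 590.
All other subsets cost ≥ 447. Minimum total cost: 430.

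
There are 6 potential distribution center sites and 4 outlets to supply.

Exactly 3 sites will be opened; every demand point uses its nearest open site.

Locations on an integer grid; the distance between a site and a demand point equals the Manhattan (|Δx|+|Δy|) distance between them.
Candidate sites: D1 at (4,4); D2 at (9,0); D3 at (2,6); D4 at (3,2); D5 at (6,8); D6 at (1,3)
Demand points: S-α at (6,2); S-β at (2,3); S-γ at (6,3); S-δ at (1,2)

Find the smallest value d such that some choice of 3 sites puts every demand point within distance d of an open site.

Open {D1, D2, D4}.
  Farthest demand point is S-α at distance 3 (to D4); all others are ≤ 3.
With {D1, D3, D4} the worst case is 3.
With {D1, D4, D5} the worst case is 3.
No size-3 selection achieves below 3.

3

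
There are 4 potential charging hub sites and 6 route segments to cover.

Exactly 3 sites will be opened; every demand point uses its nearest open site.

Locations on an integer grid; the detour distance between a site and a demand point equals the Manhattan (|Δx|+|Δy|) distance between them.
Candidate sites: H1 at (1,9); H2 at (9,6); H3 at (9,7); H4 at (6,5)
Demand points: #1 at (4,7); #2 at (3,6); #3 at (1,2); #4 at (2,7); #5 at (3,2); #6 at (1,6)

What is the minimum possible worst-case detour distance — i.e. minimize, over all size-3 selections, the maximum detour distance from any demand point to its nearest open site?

Open {H1, H2, H4}.
  Farthest demand point is #3 at detour distance 7 (to H1); all others are ≤ 7.
With {H1, H3, H4} the worst case is 7.
With {H2, H3, H4} the worst case is 8.
No size-3 selection achieves below 7.

7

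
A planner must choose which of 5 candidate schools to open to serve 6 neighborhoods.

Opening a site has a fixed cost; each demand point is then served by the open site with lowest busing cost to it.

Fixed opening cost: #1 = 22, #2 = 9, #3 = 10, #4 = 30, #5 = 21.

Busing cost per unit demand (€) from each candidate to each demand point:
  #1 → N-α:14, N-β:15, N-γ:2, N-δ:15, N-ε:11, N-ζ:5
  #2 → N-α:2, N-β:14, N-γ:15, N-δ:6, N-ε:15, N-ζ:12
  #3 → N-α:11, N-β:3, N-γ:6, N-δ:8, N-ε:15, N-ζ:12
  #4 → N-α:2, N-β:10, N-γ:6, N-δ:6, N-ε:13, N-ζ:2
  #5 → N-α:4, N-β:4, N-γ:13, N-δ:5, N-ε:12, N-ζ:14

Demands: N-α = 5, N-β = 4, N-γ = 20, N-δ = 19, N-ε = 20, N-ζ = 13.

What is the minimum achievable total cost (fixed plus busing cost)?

480

Open {#1, #4, #5}: assign each demand point to its cheapest open site.
  N-α→#4 5×2=10, N-β→#5 4×4=16, N-γ→#1 20×2=40, N-δ→#5 19×5=95, N-ε→#1 20×11=220, N-ζ→#4 13×2=26
  busing cost 407, fixed 73 → total 480.
Compare {#1, #3, #4}: busing cost 422 + fixed 62 = 484.
Compare {#1, #3, #4, #5}: busing cost 403 + fixed 83 = 486.
Compare {#1, #2, #4, #5}: busing cost 407 + fixed 82 = 489.
All other subsets cost ≥ 484. Minimum total cost: 480.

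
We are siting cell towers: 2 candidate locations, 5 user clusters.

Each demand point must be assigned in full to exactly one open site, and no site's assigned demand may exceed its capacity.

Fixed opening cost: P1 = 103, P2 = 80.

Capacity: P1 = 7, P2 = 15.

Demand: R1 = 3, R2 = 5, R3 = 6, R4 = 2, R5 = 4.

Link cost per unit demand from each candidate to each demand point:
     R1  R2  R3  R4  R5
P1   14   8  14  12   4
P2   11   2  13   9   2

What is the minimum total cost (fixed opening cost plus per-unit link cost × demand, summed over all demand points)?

Open {P1, P2}; cheapest assignment that respects the capacities:
  P1 (cap 7, load 6): R3 — cost 6×14 = 84
  P2 (cap 15, load 14): R1, R2, R4, R5 — cost 3×11 + 5×2 + 2×9 + 4×2 = 69
  Shipping 153, fixed 183 → total 336.
  Any other capacity-feasible assignment to {P1, P2} ships for at least 153.
Total demand is 20 and no other set of sites has combined capacity ≥ 20, so {P1, P2} is the only feasible choice of open sites. Minimum: 336.

336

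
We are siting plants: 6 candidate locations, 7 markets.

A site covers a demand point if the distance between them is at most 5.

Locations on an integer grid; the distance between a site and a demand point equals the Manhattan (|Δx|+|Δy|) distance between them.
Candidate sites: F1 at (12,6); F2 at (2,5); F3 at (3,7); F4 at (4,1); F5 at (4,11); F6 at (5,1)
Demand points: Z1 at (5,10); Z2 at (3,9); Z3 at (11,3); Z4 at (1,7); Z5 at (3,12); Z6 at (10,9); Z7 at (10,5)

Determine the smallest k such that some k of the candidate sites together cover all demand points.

Coverage sets (demand points within 5 of each site):
  F1: {Z3, Z6, Z7}
  F2: {Z2, Z4}
  F3: {Z1, Z2, Z4, Z5}
  F4: {}
  F5: {Z1, Z2, Z5}
  F6: {}
No single site covers all 7 demand points.
But {F1, F3} covers everything, so the minimum is 2.

2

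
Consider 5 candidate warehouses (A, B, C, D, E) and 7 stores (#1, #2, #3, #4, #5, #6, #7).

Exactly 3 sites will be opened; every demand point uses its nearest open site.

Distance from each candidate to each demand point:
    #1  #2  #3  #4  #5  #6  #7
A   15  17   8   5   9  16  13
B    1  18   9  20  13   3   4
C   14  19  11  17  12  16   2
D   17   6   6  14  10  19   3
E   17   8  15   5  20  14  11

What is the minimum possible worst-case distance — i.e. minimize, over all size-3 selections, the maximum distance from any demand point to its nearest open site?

9

Open {A, B, D}.
  Farthest demand point is #5 at distance 9 (to A); all others are ≤ 9.
With {A, B, E} the worst case is 9.
With {B, D, E} the worst case is 10.
No size-3 selection achieves below 9.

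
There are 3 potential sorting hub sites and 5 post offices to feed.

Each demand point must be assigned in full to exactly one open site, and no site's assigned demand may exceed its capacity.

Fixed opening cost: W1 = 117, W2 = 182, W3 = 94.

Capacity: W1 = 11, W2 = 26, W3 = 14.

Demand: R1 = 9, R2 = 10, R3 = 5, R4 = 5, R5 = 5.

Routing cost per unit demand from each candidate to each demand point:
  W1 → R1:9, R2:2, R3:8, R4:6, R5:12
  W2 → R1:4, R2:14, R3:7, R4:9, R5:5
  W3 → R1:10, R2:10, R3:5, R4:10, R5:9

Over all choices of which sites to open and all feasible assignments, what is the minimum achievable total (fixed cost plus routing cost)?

460

Open {W1, W2}; cheapest assignment that respects the capacities:
  W1 (cap 11, load 10): R2 — cost 10×2 = 20
  W2 (cap 26, load 24): R1, R3, R4, R5 — cost 9×4 + 5×7 + 5×9 + 5×5 = 141
  Shipping 161, fixed 299 → total 460.
  Any other capacity-feasible assignment to {W1, W2} ships for at least 161.
Compare {W2, W3}: its best feasible assignment gives total 517.
Compare {W1, W2, W3}: its best feasible assignment gives total 544.
Every other set of open sites that can feasibly serve all demand totals ≥ 517 even under its best assignment. Minimum: 460.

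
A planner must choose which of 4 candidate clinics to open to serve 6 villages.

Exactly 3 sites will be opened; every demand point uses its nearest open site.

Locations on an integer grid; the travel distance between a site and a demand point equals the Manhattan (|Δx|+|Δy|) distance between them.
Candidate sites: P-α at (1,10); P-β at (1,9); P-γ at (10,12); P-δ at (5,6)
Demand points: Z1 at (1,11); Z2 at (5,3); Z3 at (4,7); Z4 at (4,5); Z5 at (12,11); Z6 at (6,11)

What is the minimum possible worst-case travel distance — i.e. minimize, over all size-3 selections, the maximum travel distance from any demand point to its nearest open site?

Open {P-α, P-γ, P-δ}.
  Farthest demand point is Z6 at travel distance 5 (to P-γ); all others are ≤ 5.
With {P-β, P-γ, P-δ} the worst case is 5.
With {P-α, P-β, P-γ} the worst case is 10.
No size-3 selection achieves below 5.

5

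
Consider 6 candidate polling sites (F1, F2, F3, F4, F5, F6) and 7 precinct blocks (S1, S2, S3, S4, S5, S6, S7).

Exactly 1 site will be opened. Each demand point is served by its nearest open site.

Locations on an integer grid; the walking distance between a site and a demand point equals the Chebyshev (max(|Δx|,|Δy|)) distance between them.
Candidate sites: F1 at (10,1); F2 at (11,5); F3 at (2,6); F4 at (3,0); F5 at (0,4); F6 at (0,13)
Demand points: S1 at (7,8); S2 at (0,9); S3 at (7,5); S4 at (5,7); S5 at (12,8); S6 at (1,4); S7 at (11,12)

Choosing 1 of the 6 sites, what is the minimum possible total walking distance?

37

Open {F3}.
  S1→F3 5, S2→F3 3, S3→F3 5, S4→F3 3, S5→F3 10, S6→F3 2, S7→F3 9  ⇒ total 37.
Compare {F2}: total 45.
Compare {F5}: total 48.
No size-1 selection does better; minimum is 37.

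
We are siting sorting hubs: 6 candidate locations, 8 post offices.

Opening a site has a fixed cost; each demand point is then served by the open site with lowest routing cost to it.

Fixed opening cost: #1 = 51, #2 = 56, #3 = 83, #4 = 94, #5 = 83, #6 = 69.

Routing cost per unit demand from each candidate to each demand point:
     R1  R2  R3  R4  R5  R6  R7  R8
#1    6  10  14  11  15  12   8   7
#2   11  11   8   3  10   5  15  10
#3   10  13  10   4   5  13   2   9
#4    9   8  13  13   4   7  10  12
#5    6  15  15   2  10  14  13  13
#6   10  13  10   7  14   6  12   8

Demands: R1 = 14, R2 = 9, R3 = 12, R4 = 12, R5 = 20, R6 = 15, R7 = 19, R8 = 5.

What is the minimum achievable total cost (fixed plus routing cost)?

Open {#1, #2, #3}: assign each demand point to its cheapest open site.
  R1→#1 14×6=84, R2→#1 9×10=90, R3→#2 12×8=96, R4→#2 12×3=36, R5→#3 20×5=100, R6→#2 15×5=75, R7→#3 19×2=38, R8→#1 5×7=35
  routing cost 554, fixed 190 → total 744.
Compare {#2, #3}: routing cost 629 + fixed 139 = 768.
Compare {#2, #3, #5}: routing cost 561 + fixed 222 = 783.
Compare {#1, #2, #3, #4}: routing cost 516 + fixed 284 = 800.
All other subsets cost ≥ 768. Minimum total cost: 744.

744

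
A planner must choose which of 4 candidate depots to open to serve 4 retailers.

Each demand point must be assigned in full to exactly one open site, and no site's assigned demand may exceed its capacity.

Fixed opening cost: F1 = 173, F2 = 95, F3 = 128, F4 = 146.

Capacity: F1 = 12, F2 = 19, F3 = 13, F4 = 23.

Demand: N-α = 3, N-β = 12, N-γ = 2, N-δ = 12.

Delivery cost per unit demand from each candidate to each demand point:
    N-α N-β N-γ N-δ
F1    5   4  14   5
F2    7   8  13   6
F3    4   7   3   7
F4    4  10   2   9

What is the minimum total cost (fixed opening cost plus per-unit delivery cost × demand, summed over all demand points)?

Open {F2, F3}; cheapest assignment that respects the capacities:
  F2 (cap 19, load 17): N-α, N-γ, N-δ — cost 3×7 + 2×13 + 12×6 = 119
  F3 (cap 13, load 12): N-β — cost 12×7 = 84
  Shipping 203, fixed 223 → total 426.
  Any other capacity-feasible assignment to {F2, F3} ships for at least 203.
Compare {F1, F2}: its best feasible assignment gives total 435.
Compare {F2, F4}: its best feasible assignment gives total 449.
Every other set of open sites that can feasibly serve all demand totals ≥ 435 even under its best assignment. Minimum: 426.

426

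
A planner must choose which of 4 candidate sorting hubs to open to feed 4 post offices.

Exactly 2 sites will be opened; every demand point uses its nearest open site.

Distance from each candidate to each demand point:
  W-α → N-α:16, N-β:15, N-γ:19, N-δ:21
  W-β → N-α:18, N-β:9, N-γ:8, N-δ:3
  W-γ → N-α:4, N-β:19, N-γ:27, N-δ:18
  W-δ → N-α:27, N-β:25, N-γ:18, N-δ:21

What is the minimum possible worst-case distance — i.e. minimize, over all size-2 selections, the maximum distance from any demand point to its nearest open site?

9

Open {W-β, W-γ}.
  Farthest demand point is N-β at distance 9 (to W-β); all others are ≤ 9.
With {W-α, W-β} the worst case is 16.
With {W-β, W-δ} the worst case is 18.
No size-2 selection achieves below 9.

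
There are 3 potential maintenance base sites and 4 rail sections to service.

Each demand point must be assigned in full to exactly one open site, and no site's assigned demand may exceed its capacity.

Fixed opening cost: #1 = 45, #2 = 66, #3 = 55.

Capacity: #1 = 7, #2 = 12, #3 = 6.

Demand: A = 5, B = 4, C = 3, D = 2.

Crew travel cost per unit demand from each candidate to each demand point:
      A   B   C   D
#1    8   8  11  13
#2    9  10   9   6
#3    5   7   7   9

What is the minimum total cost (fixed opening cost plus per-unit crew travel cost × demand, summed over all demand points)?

Open {#2, #3}; cheapest assignment that respects the capacities:
  #2 (cap 12, load 9): B, C, D — cost 4×10 + 3×9 + 2×6 = 79
  #3 (cap 6, load 5): A — cost 5×5 = 25
  Shipping 104, fixed 121 → total 225.
  Any other capacity-feasible assignment to {#2, #3} ships for at least 104.
Compare {#1, #2}: its best feasible assignment gives total 227.
Compare {#1, #2, #3}: its best feasible assignment gives total 262.
Every other set of open sites that can feasibly serve all demand totals ≥ 227 even under its best assignment. Minimum: 225.

225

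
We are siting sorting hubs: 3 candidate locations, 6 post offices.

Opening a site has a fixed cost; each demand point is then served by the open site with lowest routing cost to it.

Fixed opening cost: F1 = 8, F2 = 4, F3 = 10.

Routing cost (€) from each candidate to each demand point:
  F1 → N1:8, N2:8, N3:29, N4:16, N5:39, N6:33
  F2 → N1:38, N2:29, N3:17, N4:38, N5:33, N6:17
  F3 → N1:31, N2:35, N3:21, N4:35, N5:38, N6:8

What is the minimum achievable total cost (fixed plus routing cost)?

111

Open {F1, F2}: assign each demand point to its cheapest open site.
  N1→F1 8, N2→F1 8, N3→F2 17, N4→F1 16, N5→F2 33, N6→F2 17
  routing cost 99, fixed 12 → total 111.
Compare {F1, F2, F3}: routing cost 90 + fixed 22 = 112.
Compare {F1, F3}: routing cost 99 + fixed 18 = 117.
Compare {F1}: routing cost 133 + fixed 8 = 141.
All other subsets cost ≥ 112. Minimum total cost: 111.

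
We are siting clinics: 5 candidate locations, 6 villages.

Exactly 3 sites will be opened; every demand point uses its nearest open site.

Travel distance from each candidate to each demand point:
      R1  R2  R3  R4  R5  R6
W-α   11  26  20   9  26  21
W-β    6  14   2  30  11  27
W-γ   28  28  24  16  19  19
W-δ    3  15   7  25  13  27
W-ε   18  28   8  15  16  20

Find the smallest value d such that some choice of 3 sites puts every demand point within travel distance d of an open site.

19

Open {W-α, W-β, W-γ}.
  Farthest demand point is R6 at travel distance 19 (to W-γ); all others are ≤ 19.
With {W-α, W-γ, W-δ} the worst case is 19.
With {W-β, W-γ, W-δ} the worst case is 19.
No size-3 selection achieves below 19.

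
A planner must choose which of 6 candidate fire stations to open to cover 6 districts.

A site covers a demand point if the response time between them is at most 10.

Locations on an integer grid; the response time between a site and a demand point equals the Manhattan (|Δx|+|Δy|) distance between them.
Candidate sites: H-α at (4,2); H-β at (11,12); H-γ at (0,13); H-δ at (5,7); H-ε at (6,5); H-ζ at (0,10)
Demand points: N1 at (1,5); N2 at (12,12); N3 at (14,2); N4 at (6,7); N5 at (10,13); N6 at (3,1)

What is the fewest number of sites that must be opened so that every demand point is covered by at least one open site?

Coverage sets (demand points within 10 of each site):
  H-α: {N1, N3, N4, N6}
  H-β: {N2, N4, N5}
  H-γ: {N1, N5}
  H-δ: {N1, N4, N6}
  H-ε: {N1, N4, N6}
  H-ζ: {N1, N4}
No single site covers all 6 demand points.
But {H-α, H-β} covers everything, so the minimum is 2.

2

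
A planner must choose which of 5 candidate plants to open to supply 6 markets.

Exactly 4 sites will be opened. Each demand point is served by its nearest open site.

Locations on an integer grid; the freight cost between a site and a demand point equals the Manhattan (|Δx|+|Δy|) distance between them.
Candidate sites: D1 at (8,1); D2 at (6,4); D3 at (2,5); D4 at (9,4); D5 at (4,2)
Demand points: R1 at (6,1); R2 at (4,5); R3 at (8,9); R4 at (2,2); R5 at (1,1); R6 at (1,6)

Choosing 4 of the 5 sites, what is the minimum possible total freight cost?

18

Open {D1, D3, D4, D5}.
  R1→D1 2, R2→D3 2, R3→D4 6, R4→D5 2, R5→D5 4, R6→D3 2  ⇒ total 18.
Compare {D1, D2, D3, D5}: total 19.
Compare {D2, D3, D4, D5}: total 19.
No size-4 selection does better; minimum is 18.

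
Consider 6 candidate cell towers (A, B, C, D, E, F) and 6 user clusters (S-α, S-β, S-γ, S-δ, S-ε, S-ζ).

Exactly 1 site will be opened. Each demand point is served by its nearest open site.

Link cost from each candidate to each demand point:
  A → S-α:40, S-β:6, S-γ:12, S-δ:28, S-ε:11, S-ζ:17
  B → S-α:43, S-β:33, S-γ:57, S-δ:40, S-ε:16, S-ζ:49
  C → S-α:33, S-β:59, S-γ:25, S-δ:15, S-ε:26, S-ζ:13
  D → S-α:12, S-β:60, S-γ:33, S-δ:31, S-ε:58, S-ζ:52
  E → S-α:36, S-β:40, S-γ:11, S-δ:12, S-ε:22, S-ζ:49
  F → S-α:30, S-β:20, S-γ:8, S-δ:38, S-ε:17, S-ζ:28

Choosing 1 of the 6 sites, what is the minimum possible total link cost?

114

Open {A}.
  S-α→A 40, S-β→A 6, S-γ→A 12, S-δ→A 28, S-ε→A 11, S-ζ→A 17  ⇒ total 114.
Compare {F}: total 141.
Compare {E}: total 170.
No size-1 selection does better; minimum is 114.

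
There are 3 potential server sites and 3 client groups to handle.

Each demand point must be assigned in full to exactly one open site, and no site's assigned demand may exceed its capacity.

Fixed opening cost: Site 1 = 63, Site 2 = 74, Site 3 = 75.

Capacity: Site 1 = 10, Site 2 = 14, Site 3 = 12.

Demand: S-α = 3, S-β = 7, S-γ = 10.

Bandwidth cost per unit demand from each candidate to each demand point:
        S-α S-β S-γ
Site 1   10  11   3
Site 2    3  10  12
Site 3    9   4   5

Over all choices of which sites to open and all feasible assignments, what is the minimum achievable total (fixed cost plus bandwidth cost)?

223

Open {Site 1, Site 3}; cheapest assignment that respects the capacities:
  Site 1 (cap 10, load 10): S-γ — cost 10×3 = 30
  Site 3 (cap 12, load 10): S-α, S-β — cost 3×9 + 7×4 = 55
  Shipping 85, fixed 138 → total 223.
  Any other capacity-feasible assignment to {Site 1, Site 3} ships for at least 85.
Compare {Site 1, Site 2}: its best feasible assignment gives total 246.
Compare {Site 2, Site 3}: its best feasible assignment gives total 278.
Every other set of open sites that can feasibly serve all demand totals ≥ 246 even under its best assignment. Minimum: 223.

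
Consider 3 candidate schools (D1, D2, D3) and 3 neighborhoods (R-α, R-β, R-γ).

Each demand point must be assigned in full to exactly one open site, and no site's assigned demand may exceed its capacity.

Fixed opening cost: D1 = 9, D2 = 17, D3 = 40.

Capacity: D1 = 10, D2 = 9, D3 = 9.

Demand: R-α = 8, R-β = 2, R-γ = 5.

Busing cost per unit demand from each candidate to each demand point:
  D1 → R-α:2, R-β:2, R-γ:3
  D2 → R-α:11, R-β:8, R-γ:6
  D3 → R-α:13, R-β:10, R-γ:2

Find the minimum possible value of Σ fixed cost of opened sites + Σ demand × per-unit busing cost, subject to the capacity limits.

Open {D1, D2}; cheapest assignment that respects the capacities:
  D1 (cap 10, load 10): R-α, R-β — cost 8×2 + 2×2 = 20
  D2 (cap 9, load 5): R-γ — cost 5×6 = 30
  Shipping 50, fixed 26 → total 76.
  Any other capacity-feasible assignment to {D1, D2} ships for at least 50.
Compare {D1, D3}: its best feasible assignment gives total 79.
Compare {D1, D2, D3}: its best feasible assignment gives total 96.
Every other set of open sites that can feasibly serve all demand totals ≥ 79 even under its best assignment. Minimum: 76.

76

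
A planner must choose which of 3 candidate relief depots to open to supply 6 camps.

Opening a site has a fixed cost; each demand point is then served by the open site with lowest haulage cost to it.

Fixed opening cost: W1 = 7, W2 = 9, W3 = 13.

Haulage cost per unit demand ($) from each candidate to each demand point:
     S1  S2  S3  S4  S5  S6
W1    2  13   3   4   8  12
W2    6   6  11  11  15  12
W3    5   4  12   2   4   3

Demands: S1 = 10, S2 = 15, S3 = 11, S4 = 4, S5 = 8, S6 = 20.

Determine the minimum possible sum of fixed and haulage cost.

Open {W1, W3}: assign each demand point to its cheapest open site.
  S1→W1 10×2=20, S2→W3 15×4=60, S3→W1 11×3=33, S4→W3 4×2=8, S5→W3 8×4=32, S6→W3 20×3=60
  haulage cost 213, fixed 20 → total 233.
Compare {W1, W2, W3}: haulage cost 213 + fixed 29 = 242.
Compare {W2, W3}: haulage cost 331 + fixed 22 = 353.
Compare {W3}: haulage cost 342 + fixed 13 = 355.
All other subsets cost ≥ 242. Minimum total cost: 233.

233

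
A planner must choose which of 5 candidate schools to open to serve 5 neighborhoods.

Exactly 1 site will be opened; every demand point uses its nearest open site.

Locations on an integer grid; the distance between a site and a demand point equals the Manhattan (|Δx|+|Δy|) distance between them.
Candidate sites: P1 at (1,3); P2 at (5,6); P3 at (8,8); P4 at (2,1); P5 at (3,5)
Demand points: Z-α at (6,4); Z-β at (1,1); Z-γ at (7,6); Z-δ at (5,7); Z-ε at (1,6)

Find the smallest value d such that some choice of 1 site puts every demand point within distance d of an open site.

Open {P5}.
  Farthest demand point is Z-β at distance 6 (to P5); all others are ≤ 6.
With {P1} the worst case is 9.
With {P2} the worst case is 9.
No size-1 selection achieves below 6.

6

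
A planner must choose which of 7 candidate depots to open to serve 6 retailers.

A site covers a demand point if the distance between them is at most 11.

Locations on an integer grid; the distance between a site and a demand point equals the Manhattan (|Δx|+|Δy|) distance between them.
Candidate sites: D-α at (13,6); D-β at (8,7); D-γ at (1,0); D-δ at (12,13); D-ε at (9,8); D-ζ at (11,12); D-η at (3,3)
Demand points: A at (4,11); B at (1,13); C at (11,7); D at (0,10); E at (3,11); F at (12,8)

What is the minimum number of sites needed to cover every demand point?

2

Coverage sets (demand points within 11 of each site):
  D-α: {C, F}
  D-β: {A, C, D, E, F}
  D-γ: {D}
  D-δ: {A, B, C, E, F}
  D-ε: {A, C, D, E, F}
  D-ζ: {A, B, C, E, F}
  D-η: {A, D, E}
No single site covers all 6 demand points.
But {D-β, D-δ} covers everything, so the minimum is 2.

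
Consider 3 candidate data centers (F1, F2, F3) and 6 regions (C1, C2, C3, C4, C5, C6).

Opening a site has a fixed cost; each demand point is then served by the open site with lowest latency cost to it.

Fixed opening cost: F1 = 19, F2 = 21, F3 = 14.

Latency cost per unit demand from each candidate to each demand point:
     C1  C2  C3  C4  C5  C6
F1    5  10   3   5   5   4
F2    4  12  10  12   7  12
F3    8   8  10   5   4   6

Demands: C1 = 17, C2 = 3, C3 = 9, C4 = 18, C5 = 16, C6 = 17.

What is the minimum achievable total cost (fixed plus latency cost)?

Open {F1, F3}: assign each demand point to its cheapest open site.
  C1→F1 17×5=85, C2→F3 3×8=24, C3→F1 9×3=27, C4→F1 18×5=90, C5→F3 16×4=64, C6→F1 17×4=68
  latency cost 358, fixed 33 → total 391.
Compare {F1, F2, F3}: latency cost 341 + fixed 54 = 395.
Compare {F1}: latency cost 380 + fixed 19 = 399.
Compare {F1, F2}: latency cost 363 + fixed 40 = 403.
All other subsets cost ≥ 395. Minimum total cost: 391.

391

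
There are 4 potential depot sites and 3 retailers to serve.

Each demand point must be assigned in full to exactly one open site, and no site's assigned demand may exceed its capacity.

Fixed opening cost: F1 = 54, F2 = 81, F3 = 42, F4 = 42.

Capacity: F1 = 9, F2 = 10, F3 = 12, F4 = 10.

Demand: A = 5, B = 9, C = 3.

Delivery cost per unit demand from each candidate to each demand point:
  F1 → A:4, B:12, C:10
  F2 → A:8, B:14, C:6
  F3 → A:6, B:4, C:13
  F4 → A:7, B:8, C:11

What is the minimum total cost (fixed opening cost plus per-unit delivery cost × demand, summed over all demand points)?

Open {F1, F3}; cheapest assignment that respects the capacities:
  F1 (cap 9, load 8): A, C — cost 5×4 + 3×10 = 50
  F3 (cap 12, load 9): B — cost 9×4 = 36
  Shipping 86, fixed 96 → total 182.
  Any other capacity-feasible assignment to {F1, F3} ships for at least 86.
Compare {F3, F4}: its best feasible assignment gives total 188.
Compare {F2, F3}: its best feasible assignment gives total 217.
Every other set of open sites that can feasibly serve all demand totals ≥ 188 even under its best assignment. Minimum: 182.

182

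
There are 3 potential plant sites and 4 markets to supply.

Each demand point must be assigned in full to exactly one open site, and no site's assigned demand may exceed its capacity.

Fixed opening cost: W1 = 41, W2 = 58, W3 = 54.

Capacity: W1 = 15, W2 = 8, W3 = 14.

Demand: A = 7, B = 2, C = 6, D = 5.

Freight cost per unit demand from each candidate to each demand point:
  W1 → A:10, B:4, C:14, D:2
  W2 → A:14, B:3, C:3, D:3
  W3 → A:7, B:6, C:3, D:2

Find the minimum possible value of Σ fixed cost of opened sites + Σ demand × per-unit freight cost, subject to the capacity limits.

180

Open {W1, W3}; cheapest assignment that respects the capacities:
  W1 (cap 15, load 7): B, D — cost 2×4 + 5×2 = 18
  W3 (cap 14, load 13): A, C — cost 7×7 + 6×3 = 67
  Shipping 85, fixed 95 → total 180.
  Any other capacity-feasible assignment to {W1, W3} ships for at least 85.
Compare {W2, W3}: its best feasible assignment gives total 195.
Compare {W1, W2}: its best feasible assignment gives total 203.
Every other set of open sites that can feasibly serve all demand totals ≥ 195 even under its best assignment. Minimum: 180.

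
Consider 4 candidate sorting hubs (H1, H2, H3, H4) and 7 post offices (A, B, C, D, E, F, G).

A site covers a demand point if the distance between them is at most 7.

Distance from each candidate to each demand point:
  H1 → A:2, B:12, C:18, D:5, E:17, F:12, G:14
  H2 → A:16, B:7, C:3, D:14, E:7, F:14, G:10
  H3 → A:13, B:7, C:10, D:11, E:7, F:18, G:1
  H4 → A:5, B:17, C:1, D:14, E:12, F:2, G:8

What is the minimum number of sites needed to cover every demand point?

3

Coverage sets (demand points within 7 of each site):
  H1: {A, D}
  H2: {B, C, E}
  H3: {B, E, G}
  H4: {A, C, F}
No 2 sites suffice: every size-2 union leaves at least one demand point uncovered.
But {H1, H3, H4} covers everything, so the minimum is 3.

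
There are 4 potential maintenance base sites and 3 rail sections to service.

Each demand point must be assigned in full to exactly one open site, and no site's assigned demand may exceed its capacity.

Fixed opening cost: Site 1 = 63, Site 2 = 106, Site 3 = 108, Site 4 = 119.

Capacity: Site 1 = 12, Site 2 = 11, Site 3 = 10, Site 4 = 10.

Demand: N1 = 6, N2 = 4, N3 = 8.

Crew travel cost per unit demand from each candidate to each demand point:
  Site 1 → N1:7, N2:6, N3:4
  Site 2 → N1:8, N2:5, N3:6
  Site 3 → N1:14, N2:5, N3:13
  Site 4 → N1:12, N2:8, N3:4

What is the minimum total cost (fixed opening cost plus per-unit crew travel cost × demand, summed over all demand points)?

Open {Site 1, Site 2}; cheapest assignment that respects the capacities:
  Site 1 (cap 12, load 8): N3 — cost 8×4 = 32
  Site 2 (cap 11, load 10): N1, N2 — cost 6×8 + 4×5 = 68
  Shipping 100, fixed 169 → total 269.
  Any other capacity-feasible assignment to {Site 1, Site 2} ships for at least 100.
Compare {Site 1, Site 4}: its best feasible assignment gives total 280.
Compare {Site 1, Site 3}: its best feasible assignment gives total 307.
Every other set of open sites that can feasibly serve all demand totals ≥ 280 even under its best assignment. Minimum: 269.

269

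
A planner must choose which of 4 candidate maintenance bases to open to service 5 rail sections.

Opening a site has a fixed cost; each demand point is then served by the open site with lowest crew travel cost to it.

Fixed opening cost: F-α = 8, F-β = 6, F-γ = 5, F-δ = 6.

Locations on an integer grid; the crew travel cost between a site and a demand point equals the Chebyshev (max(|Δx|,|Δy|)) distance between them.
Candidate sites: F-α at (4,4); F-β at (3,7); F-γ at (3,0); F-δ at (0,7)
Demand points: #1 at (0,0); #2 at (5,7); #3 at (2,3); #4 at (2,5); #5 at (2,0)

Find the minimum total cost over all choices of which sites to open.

22

Open {F-β, F-γ}: assign each demand point to its cheapest open site.
  #1→F-γ 3, #2→F-β 2, #3→F-γ 3, #4→F-β 2, #5→F-γ 1
  crew travel cost 11, fixed 11 → total 22.
Compare {F-α}: crew travel cost 15 + fixed 8 = 23.
Compare {F-γ}: crew travel cost 19 + fixed 5 = 24.
Compare {F-α, F-γ}: crew travel cost 11 + fixed 13 = 24.
All other subsets cost ≥ 23. Minimum total cost: 22.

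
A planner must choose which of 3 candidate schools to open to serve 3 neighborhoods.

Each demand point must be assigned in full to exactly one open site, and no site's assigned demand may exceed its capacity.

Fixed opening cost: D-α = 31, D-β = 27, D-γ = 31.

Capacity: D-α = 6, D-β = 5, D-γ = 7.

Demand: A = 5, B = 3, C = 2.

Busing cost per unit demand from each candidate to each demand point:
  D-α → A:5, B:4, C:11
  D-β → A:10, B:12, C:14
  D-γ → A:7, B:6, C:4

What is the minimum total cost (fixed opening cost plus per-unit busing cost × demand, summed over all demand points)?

113

Open {D-α, D-γ}; cheapest assignment that respects the capacities:
  D-α (cap 6, load 5): A — cost 5×5 = 25
  D-γ (cap 7, load 5): B, C — cost 3×6 + 2×4 = 26
  Shipping 51, fixed 62 → total 113.
  Any other capacity-feasible assignment to {D-α, D-γ} ships for at least 51.
Compare {D-β, D-γ}: its best feasible assignment gives total 134.
Compare {D-α, D-β, D-γ}: its best feasible assignment gives total 140.
Every other set of open sites that can feasibly serve all demand totals ≥ 134 even under its best assignment. Minimum: 113.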